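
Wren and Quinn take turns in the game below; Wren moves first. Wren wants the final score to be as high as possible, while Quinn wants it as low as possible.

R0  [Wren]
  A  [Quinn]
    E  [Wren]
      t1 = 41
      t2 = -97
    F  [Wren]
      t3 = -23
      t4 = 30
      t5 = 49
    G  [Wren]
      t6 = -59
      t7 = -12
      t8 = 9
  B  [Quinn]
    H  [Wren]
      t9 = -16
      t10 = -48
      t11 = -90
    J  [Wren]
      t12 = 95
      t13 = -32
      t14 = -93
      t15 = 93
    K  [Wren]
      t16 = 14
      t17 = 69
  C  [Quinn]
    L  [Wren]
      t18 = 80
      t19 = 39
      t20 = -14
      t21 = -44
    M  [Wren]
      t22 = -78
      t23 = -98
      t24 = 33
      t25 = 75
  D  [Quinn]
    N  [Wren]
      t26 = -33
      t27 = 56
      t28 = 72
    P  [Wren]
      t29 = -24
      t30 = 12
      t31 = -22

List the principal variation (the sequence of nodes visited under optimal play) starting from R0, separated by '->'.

E (Wren): max(41, -97) = 41
F (Wren): max(-23, 30, 49) = 49
G (Wren): max(-59, -12, 9) = 9
A (Quinn): min(41, 49, 9) = 9
H (Wren): max(-16, -48, -90) = -16
J (Wren): max(95, -32, -93, 93) = 95
K (Wren): max(14, 69) = 69
B (Quinn): min(-16, 95, 69) = -16
L (Wren): max(80, 39, -14, -44) = 80
M (Wren): max(-78, -98, 33, 75) = 75
C (Quinn): min(80, 75) = 75
N (Wren): max(-33, 56, 72) = 72
P (Wren): max(-24, 12, -22) = 12
D (Quinn): min(72, 12) = 12
R0 (Wren): max(9, -16, 75, 12) = 75
At R0, Wren picks C (highest: 75).
At C, Quinn picks M (lowest: 75).
At M, Wren picks t25 (highest: 75).
Terminal value 75.

R0 -> C -> M -> t25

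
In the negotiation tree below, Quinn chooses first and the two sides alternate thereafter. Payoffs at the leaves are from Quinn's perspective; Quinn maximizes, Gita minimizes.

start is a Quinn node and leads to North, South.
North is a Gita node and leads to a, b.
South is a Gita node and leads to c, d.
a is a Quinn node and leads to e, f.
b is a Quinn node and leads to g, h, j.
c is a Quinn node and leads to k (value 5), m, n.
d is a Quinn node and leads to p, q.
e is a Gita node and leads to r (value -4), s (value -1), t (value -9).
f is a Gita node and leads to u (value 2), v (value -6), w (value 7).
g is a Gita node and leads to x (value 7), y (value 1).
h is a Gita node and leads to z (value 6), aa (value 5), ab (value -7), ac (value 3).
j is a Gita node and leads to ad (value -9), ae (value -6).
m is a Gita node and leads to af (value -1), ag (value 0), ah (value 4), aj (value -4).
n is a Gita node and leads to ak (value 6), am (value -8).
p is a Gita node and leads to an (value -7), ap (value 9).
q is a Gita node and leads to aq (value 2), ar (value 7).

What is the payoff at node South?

2

m (Gita): min(-1, 0, 4, -4) = -4
n (Gita): min(6, -8) = -8
c (Quinn): max(5, -4, -8) = 5
p (Gita): min(-7, 9) = -7
q (Gita): min(2, 7) = 2
d (Quinn): max(-7, 2) = 2
South (Gita): min(5, 2) = 2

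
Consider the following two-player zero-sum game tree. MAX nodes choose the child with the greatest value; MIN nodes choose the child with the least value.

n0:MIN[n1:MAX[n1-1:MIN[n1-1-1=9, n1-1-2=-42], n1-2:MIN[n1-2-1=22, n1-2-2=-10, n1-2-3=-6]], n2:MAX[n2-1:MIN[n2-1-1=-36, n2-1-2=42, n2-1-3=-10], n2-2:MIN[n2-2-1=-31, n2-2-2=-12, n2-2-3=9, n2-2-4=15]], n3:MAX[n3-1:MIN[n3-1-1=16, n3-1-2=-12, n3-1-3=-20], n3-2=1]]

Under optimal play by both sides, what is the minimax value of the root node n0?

-31

n1-1 (MIN): min(9, -42) = -42
n1-2 (MIN): min(22, -10, -6) = -10
n1 (MAX): max(-42, -10) = -10
n2-1 (MIN): min(-36, 42, -10) = -36
n2-2 (MIN): min(-31, -12, 9, 15) = -31
n2 (MAX): max(-36, -31) = -31
n3-1 (MIN): min(16, -12, -20) = -20
n3 (MAX): max(-20, 1) = 1
n0 (MIN): min(-10, -31, 1) = -31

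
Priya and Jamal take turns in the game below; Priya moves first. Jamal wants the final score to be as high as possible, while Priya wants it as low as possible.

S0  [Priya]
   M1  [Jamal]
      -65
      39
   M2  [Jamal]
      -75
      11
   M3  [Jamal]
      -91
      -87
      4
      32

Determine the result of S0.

M1 (Jamal): max(-65, 39) = 39
M2 (Jamal): max(-75, 11) = 11
M3 (Jamal): max(-91, -87, 4, 32) = 32
S0 (Priya): min(39, 11, 32) = 11

11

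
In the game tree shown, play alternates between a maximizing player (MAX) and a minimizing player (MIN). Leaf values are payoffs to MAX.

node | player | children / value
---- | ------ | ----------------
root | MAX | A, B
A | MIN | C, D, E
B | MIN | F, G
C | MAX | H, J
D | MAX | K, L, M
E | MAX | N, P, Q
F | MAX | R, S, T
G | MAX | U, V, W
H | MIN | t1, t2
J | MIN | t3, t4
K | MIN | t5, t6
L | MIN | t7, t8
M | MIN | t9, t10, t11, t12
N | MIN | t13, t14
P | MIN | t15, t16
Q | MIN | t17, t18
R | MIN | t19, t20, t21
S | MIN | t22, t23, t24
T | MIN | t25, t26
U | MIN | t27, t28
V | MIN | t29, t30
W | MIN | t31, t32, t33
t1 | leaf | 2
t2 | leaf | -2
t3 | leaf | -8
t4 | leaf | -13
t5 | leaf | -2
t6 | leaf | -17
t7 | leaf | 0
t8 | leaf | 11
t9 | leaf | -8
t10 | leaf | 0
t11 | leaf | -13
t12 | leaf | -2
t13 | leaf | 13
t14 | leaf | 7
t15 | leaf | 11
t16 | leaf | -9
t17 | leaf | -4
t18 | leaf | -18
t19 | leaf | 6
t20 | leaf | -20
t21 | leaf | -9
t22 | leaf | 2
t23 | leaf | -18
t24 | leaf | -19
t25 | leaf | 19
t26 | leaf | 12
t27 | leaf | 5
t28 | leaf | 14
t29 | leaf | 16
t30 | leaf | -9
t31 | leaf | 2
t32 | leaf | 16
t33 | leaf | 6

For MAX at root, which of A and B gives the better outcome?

H (MIN): min(2, -2) = -2
J (MIN): min(-8, -13) = -13
C (MAX): max(-2, -13) = -2
K (MIN): min(-2, -17) = -17
L (MIN): min(0, 11) = 0
M (MIN): min(-8, 0, -13, -2) = -13
D (MAX): max(-17, 0, -13) = 0
N (MIN): min(13, 7) = 7
P (MIN): min(11, -9) = -9
Q (MIN): min(-4, -18) = -18
E (MAX): max(7, -9, -18) = 7
A (MIN): min(-2, 0, 7) = -2
R (MIN): min(6, -20, -9) = -20
S (MIN): min(2, -18, -19) = -19
T (MIN): min(19, 12) = 12
F (MAX): max(-20, -19, 12) = 12
U (MIN): min(5, 14) = 5
V (MIN): min(16, -9) = -9
W (MIN): min(2, 16, 6) = 2
G (MAX): max(5, -9, 2) = 5
B (MIN): min(12, 5) = 5
MAX prefers the higher value; A=-2, B=5. B is better since 5 > -2.

B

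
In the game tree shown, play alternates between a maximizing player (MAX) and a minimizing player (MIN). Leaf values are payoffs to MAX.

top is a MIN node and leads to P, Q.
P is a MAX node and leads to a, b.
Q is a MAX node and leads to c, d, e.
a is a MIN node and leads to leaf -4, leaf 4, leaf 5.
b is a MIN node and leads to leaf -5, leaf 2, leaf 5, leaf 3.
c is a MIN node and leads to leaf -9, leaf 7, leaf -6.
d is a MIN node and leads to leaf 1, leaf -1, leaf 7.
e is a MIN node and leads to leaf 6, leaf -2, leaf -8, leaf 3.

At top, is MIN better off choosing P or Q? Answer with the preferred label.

a (MIN): min(-4, 4, 5) = -4
b (MIN): min(-5, 2, 5, 3) = -5
P (MAX): max(-4, -5) = -4
c (MIN): min(-9, 7, -6) = -9
d (MIN): min(1, -1, 7) = -1
e (MIN): min(6, -2, -8, 3) = -8
Q (MAX): max(-9, -1, -8) = -1
MIN prefers the lower value; P=-4, Q=-1. P is better since -4 < -1.

P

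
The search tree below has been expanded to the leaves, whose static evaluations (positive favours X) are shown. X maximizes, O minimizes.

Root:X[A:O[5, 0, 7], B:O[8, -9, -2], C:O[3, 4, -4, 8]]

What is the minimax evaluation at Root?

0

A (O): min(5, 0, 7) = 0
B (O): min(8, -9, -2) = -9
C (O): min(3, 4, -4, 8) = -4
Root (X): max(0, -9, -4) = 0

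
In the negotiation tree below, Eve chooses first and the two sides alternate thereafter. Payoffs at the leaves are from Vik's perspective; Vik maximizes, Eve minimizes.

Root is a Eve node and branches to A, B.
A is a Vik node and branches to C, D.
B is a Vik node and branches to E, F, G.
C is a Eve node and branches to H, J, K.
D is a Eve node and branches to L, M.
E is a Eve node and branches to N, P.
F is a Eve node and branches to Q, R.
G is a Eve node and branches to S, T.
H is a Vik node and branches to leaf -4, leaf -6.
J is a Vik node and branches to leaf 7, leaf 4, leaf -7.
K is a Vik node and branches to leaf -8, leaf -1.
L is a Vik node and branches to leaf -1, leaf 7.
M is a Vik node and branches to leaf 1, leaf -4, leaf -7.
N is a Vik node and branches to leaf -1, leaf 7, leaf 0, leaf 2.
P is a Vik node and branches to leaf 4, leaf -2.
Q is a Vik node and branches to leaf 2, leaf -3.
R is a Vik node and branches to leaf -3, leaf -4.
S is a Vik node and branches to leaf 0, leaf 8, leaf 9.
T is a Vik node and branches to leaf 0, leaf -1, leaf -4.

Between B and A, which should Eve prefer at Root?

N (Vik): max(-1, 7, 0, 2) = 7
P (Vik): max(4, -2) = 4
E (Eve): min(7, 4) = 4
Q (Vik): max(2, -3) = 2
R (Vik): max(-3, -4) = -3
F (Eve): min(2, -3) = -3
S (Vik): max(0, 8, 9) = 9
T (Vik): max(0, -1, -4) = 0
G (Eve): min(9, 0) = 0
B (Vik): max(4, -3, 0) = 4
H (Vik): max(-4, -6) = -4
J (Vik): max(7, 4, -7) = 7
K (Vik): max(-8, -1) = -1
C (Eve): min(-4, 7, -1) = -4
L (Vik): max(-1, 7) = 7
M (Vik): max(1, -4, -7) = 1
D (Eve): min(7, 1) = 1
A (Vik): max(-4, 1) = 1
Eve prefers the lower value; B=4, A=1. A is better since 1 < 4.

A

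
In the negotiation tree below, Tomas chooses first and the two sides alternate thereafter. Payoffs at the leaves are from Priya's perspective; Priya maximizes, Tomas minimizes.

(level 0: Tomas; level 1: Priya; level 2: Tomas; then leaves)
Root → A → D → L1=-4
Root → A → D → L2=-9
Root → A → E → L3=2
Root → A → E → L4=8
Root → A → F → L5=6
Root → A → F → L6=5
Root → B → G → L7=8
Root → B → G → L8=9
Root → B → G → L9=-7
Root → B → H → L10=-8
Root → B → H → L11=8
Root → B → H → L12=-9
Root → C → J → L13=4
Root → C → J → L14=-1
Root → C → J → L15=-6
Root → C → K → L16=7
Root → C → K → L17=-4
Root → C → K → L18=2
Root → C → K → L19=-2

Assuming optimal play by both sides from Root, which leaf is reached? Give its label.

L9

D (Tomas): min(-4, -9) = -9
E (Tomas): min(2, 8) = 2
F (Tomas): min(6, 5) = 5
A (Priya): max(-9, 2, 5) = 5
G (Tomas): min(8, 9, -7) = -7
H (Tomas): min(-8, 8, -9) = -9
B (Priya): max(-7, -9) = -7
J (Tomas): min(4, -1, -6) = -6
K (Tomas): min(7, -4, 2, -2) = -4
C (Priya): max(-6, -4) = -4
Root (Tomas): min(5, -7, -4) = -7
At Root, Tomas picks B (lowest: -7).
At B, Priya picks G (highest: -7).
At G, Tomas picks L9 (lowest: -7).
Terminal value -7.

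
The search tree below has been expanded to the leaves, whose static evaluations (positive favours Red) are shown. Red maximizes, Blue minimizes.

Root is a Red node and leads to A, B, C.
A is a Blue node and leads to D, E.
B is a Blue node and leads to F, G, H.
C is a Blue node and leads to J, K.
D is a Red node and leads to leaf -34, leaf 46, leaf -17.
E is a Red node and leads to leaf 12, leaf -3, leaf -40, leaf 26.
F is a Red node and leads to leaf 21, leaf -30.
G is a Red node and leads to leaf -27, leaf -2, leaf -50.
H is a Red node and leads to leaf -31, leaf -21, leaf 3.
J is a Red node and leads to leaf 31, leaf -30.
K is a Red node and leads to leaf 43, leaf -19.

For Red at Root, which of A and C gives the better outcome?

D (Red): max(-34, 46, -17) = 46
E (Red): max(12, -3, -40, 26) = 26
A (Blue): min(46, 26) = 26
J (Red): max(31, -30) = 31
K (Red): max(43, -19) = 43
C (Blue): min(31, 43) = 31
Red prefers the higher value; A=26, C=31. C is better since 31 > 26.

C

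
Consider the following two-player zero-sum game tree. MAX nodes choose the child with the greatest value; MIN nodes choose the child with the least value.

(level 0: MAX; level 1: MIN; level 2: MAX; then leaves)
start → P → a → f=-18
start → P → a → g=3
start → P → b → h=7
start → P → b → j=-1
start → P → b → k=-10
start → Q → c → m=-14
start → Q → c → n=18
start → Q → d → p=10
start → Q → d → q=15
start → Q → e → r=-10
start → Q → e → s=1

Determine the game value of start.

3

a (MAX): max(-18, 3) = 3
b (MAX): max(7, -1, -10) = 7
P (MIN): min(3, 7) = 3
c (MAX): max(-14, 18) = 18
d (MAX): max(10, 15) = 15
e (MAX): max(-10, 1) = 1
Q (MIN): min(18, 15, 1) = 1
start (MAX): max(3, 1) = 3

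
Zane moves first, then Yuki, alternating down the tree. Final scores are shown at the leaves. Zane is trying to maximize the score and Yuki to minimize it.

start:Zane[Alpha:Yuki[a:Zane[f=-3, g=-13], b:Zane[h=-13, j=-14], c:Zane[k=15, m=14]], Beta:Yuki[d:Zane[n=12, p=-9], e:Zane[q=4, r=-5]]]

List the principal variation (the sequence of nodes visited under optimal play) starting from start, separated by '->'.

a (Zane): max(-3, -13) = -3
b (Zane): max(-13, -14) = -13
c (Zane): max(15, 14) = 15
Alpha (Yuki): min(-3, -13, 15) = -13
d (Zane): max(12, -9) = 12
e (Zane): max(4, -5) = 4
Beta (Yuki): min(12, 4) = 4
start (Zane): max(-13, 4) = 4
At start, Zane picks Beta (highest: 4).
At Beta, Yuki picks e (lowest: 4).
At e, Zane picks q (highest: 4).
Terminal value 4.

start -> Beta -> e -> q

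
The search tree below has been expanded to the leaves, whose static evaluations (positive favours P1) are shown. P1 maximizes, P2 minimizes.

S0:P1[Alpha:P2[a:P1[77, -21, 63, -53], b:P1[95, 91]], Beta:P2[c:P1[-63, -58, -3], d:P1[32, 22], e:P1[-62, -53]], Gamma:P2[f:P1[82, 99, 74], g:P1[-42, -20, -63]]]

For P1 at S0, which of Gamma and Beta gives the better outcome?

Gamma

f (P1): max(82, 99, 74) = 99
g (P1): max(-42, -20, -63) = -20
Gamma (P2): min(99, -20) = -20
c (P1): max(-63, -58, -3) = -3
d (P1): max(32, 22) = 32
e (P1): max(-62, -53) = -53
Beta (P2): min(-3, 32, -53) = -53
P1 prefers the higher value; Gamma=-20, Beta=-53. Gamma is better since -20 > -53.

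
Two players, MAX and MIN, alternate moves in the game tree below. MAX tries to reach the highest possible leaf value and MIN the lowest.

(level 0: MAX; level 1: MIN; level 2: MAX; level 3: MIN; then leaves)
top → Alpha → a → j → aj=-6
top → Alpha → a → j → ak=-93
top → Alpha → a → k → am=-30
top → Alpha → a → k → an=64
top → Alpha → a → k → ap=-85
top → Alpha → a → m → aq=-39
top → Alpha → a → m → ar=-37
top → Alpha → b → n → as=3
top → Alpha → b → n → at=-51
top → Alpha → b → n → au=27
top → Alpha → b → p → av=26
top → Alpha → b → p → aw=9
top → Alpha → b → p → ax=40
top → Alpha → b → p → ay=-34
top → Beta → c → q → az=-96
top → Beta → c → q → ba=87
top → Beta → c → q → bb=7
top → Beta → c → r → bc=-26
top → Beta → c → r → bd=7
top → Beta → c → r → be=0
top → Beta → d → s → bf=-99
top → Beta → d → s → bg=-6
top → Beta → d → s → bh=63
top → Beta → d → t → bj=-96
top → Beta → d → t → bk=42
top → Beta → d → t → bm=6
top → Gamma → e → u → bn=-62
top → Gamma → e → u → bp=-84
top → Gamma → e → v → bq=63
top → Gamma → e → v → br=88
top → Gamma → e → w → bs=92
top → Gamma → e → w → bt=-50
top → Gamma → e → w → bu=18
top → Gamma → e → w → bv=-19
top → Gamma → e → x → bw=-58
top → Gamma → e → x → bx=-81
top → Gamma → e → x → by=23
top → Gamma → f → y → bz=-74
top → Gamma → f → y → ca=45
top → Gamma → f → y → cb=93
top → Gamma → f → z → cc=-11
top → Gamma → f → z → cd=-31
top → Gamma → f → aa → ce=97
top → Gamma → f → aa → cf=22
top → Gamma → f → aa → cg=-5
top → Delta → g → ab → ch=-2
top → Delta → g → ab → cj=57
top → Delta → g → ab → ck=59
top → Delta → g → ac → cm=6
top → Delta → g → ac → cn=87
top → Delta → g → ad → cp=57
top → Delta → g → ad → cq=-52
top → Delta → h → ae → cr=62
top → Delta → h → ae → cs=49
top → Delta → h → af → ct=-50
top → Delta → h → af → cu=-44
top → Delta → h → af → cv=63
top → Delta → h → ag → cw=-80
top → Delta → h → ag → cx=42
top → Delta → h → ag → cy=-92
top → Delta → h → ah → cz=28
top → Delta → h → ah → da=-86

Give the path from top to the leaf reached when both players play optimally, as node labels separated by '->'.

j (MIN): min(-6, -93) = -93
k (MIN): min(-30, 64, -85) = -85
m (MIN): min(-39, -37) = -39
a (MAX): max(-93, -85, -39) = -39
n (MIN): min(3, -51, 27) = -51
p (MIN): min(26, 9, 40, -34) = -34
b (MAX): max(-51, -34) = -34
Alpha (MIN): min(-39, -34) = -39
q (MIN): min(-96, 87, 7) = -96
r (MIN): min(-26, 7, 0) = -26
c (MAX): max(-96, -26) = -26
s (MIN): min(-99, -6, 63) = -99
t (MIN): min(-96, 42, 6) = -96
d (MAX): max(-99, -96) = -96
Beta (MIN): min(-26, -96) = -96
u (MIN): min(-62, -84) = -84
v (MIN): min(63, 88) = 63
w (MIN): min(92, -50, 18, -19) = -50
x (MIN): min(-58, -81, 23) = -81
e (MAX): max(-84, 63, -50, -81) = 63
y (MIN): min(-74, 45, 93) = -74
z (MIN): min(-11, -31) = -31
aa (MIN): min(97, 22, -5) = -5
f (MAX): max(-74, -31, -5) = -5
Gamma (MIN): min(63, -5) = -5
ab (MIN): min(-2, 57, 59) = -2
ac (MIN): min(6, 87) = 6
ad (MIN): min(57, -52) = -52
g (MAX): max(-2, 6, -52) = 6
ae (MIN): min(62, 49) = 49
af (MIN): min(-50, -44, 63) = -50
ag (MIN): min(-80, 42, -92) = -92
ah (MIN): min(28, -86) = -86
h (MAX): max(49, -50, -92, -86) = 49
Delta (MIN): min(6, 49) = 6
top (MAX): max(-39, -96, -5, 6) = 6
At top, MAX picks Delta (highest: 6).
At Delta, MIN picks g (lowest: 6).
At g, MAX picks ac (highest: 6).
At ac, MIN picks cm (lowest: 6).
Terminal value 6.

top -> Delta -> g -> ac -> cm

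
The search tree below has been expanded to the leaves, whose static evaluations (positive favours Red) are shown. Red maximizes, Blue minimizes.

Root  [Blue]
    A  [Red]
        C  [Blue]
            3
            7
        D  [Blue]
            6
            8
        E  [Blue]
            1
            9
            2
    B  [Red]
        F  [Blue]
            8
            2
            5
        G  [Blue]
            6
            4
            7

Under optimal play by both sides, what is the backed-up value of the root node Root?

4

C (Blue): min(3, 7) = 3
D (Blue): min(6, 8) = 6
E (Blue): min(1, 9, 2) = 1
A (Red): max(3, 6, 1) = 6
F (Blue): min(8, 2, 5) = 2
G (Blue): min(6, 4, 7) = 4
B (Red): max(2, 4) = 4
Root (Blue): min(6, 4) = 4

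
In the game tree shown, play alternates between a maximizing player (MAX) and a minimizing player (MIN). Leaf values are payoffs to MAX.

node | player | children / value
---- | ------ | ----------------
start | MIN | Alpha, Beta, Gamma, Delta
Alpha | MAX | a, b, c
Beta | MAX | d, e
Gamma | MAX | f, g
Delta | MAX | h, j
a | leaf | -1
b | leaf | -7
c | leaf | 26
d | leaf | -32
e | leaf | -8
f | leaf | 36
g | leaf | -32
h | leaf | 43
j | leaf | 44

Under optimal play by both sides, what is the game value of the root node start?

Alpha (MAX): max(-1, -7, 26) = 26
Beta (MAX): max(-32, -8) = -8
Gamma (MAX): max(36, -32) = 36
Delta (MAX): max(43, 44) = 44
start (MIN): min(26, -8, 36, 44) = -8

-8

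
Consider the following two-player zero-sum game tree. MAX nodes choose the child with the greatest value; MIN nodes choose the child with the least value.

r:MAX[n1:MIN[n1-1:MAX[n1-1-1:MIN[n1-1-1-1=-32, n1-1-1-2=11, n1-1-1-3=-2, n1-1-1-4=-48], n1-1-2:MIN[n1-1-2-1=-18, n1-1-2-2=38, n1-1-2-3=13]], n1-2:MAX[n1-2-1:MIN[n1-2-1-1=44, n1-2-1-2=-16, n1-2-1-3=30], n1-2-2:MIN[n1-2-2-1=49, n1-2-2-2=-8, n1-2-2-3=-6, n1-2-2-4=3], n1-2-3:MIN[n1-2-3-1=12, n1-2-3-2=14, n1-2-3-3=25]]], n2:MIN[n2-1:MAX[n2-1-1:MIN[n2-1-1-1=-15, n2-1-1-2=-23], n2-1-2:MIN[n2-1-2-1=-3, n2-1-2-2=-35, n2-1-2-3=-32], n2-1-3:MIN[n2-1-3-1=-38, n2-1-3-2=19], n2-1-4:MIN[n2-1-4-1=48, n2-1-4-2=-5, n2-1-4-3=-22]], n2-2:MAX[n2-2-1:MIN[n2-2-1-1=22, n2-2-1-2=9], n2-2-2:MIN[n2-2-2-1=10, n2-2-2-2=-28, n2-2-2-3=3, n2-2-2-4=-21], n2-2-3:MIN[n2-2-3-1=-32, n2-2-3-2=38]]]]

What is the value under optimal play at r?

n1-1-1 (MIN): min(-32, 11, -2, -48) = -48
n1-1-2 (MIN): min(-18, 38, 13) = -18
n1-1 (MAX): max(-48, -18) = -18
n1-2-1 (MIN): min(44, -16, 30) = -16
n1-2-2 (MIN): min(49, -8, -6, 3) = -8
n1-2-3 (MIN): min(12, 14, 25) = 12
n1-2 (MAX): max(-16, -8, 12) = 12
n1 (MIN): min(-18, 12) = -18
n2-1-1 (MIN): min(-15, -23) = -23
n2-1-2 (MIN): min(-3, -35, -32) = -35
n2-1-3 (MIN): min(-38, 19) = -38
n2-1-4 (MIN): min(48, -5, -22) = -22
n2-1 (MAX): max(-23, -35, -38, -22) = -22
n2-2-1 (MIN): min(22, 9) = 9
n2-2-2 (MIN): min(10, -28, 3, -21) = -28
n2-2-3 (MIN): min(-32, 38) = -32
n2-2 (MAX): max(9, -28, -32) = 9
n2 (MIN): min(-22, 9) = -22
r (MAX): max(-18, -22) = -18

-18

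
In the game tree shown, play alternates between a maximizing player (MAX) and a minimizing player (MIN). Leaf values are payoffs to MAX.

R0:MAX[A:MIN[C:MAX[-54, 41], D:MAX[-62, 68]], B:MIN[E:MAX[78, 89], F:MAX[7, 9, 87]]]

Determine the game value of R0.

87

C (MAX): max(-54, 41) = 41
D (MAX): max(-62, 68) = 68
A (MIN): min(41, 68) = 41
E (MAX): max(78, 89) = 89
F (MAX): max(7, 9, 87) = 87
B (MIN): min(89, 87) = 87
R0 (MAX): max(41, 87) = 87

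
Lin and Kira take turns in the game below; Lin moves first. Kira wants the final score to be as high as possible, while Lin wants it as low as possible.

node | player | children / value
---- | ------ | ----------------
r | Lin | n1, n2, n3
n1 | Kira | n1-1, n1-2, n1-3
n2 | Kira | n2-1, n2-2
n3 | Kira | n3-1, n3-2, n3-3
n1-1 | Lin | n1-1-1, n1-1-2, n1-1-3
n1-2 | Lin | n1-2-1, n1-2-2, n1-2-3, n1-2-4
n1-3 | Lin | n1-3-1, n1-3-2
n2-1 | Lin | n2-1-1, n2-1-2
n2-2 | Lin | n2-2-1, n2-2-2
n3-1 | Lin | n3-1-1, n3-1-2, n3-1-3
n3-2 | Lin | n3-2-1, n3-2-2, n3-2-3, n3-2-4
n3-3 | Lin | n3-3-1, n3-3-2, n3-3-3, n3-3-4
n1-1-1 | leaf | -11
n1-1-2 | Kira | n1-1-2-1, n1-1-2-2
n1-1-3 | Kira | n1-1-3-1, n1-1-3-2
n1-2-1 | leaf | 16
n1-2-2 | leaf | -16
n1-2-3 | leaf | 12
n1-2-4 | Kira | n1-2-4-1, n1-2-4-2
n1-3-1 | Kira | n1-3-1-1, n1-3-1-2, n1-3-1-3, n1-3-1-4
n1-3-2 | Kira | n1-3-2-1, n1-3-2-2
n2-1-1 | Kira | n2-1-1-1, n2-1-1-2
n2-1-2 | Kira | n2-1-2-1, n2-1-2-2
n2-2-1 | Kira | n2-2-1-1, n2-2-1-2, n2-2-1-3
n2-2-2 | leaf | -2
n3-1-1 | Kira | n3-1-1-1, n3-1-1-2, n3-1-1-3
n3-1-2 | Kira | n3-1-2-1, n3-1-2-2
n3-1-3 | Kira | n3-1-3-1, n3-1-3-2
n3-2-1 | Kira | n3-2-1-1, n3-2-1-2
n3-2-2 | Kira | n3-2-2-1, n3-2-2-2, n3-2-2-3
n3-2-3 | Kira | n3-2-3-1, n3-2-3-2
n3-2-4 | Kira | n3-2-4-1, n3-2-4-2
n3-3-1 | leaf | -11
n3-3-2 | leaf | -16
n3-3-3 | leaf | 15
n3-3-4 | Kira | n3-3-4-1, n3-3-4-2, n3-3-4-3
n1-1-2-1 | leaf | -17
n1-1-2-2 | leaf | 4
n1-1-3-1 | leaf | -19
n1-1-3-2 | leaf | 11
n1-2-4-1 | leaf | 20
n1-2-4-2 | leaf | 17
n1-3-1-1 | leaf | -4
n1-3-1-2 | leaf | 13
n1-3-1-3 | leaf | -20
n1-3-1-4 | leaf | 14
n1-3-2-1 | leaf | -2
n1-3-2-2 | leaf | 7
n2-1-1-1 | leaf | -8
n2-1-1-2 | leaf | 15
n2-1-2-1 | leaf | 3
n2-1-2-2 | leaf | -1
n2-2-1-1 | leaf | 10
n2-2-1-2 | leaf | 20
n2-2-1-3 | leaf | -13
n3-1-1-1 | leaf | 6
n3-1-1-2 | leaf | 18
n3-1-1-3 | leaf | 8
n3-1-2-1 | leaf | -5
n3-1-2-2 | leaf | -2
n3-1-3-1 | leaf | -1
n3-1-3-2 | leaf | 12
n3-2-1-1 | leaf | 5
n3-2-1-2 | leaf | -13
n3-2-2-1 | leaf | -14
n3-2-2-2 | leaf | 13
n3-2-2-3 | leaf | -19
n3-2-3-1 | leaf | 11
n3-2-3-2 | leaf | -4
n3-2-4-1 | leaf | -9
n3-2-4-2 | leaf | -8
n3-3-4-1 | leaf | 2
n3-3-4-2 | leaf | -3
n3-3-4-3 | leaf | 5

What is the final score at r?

n1-1-2 (Kira): max(-17, 4) = 4
n1-1-3 (Kira): max(-19, 11) = 11
n1-1 (Lin): min(-11, 4, 11) = -11
n1-2-4 (Kira): max(20, 17) = 20
n1-2 (Lin): min(16, -16, 12, 20) = -16
n1-3-1 (Kira): max(-4, 13, -20, 14) = 14
n1-3-2 (Kira): max(-2, 7) = 7
n1-3 (Lin): min(14, 7) = 7
n1 (Kira): max(-11, -16, 7) = 7
n2-1-1 (Kira): max(-8, 15) = 15
n2-1-2 (Kira): max(3, -1) = 3
n2-1 (Lin): min(15, 3) = 3
n2-2-1 (Kira): max(10, 20, -13) = 20
n2-2 (Lin): min(20, -2) = -2
n2 (Kira): max(3, -2) = 3
n3-1-1 (Kira): max(6, 18, 8) = 18
n3-1-2 (Kira): max(-5, -2) = -2
n3-1-3 (Kira): max(-1, 12) = 12
n3-1 (Lin): min(18, -2, 12) = -2
n3-2-1 (Kira): max(5, -13) = 5
n3-2-2 (Kira): max(-14, 13, -19) = 13
n3-2-3 (Kira): max(11, -4) = 11
n3-2-4 (Kira): max(-9, -8) = -8
n3-2 (Lin): min(5, 13, 11, -8) = -8
n3-3-4 (Kira): max(2, -3, 5) = 5
n3-3 (Lin): min(-11, -16, 15, 5) = -16
n3 (Kira): max(-2, -8, -16) = -2
r (Lin): min(7, 3, -2) = -2

-2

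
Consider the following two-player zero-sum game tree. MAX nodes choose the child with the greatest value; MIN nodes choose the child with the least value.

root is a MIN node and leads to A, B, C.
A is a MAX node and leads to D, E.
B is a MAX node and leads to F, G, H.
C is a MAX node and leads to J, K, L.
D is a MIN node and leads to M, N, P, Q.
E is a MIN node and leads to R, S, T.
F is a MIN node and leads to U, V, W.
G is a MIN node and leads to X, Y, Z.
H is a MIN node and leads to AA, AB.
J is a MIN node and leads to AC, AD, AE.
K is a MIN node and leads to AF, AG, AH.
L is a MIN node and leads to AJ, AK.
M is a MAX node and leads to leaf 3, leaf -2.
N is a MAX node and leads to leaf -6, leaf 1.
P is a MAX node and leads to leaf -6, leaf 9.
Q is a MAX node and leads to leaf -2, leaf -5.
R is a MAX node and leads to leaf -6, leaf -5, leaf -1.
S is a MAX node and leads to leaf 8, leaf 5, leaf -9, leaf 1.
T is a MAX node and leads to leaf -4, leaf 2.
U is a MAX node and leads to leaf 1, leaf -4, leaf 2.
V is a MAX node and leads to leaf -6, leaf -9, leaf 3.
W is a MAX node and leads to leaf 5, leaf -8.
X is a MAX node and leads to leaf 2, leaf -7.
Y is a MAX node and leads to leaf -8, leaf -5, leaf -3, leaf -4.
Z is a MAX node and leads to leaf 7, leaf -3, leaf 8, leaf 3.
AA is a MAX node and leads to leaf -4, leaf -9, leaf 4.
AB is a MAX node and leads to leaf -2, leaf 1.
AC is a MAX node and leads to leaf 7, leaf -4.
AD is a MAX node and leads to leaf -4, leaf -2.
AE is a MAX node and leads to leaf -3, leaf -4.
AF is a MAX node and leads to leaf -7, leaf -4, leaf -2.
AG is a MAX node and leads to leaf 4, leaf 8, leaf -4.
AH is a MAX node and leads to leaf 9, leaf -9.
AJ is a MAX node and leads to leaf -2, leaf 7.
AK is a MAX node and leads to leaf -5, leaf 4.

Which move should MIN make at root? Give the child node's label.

A

M (MAX): max(3, -2) = 3
N (MAX): max(-6, 1) = 1
P (MAX): max(-6, 9) = 9
Q (MAX): max(-2, -5) = -2
D (MIN): min(3, 1, 9, -2) = -2
R (MAX): max(-6, -5, -1) = -1
S (MAX): max(8, 5, -9, 1) = 8
T (MAX): max(-4, 2) = 2
E (MIN): min(-1, 8, 2) = -1
A (MAX): max(-2, -1) = -1
U (MAX): max(1, -4, 2) = 2
V (MAX): max(-6, -9, 3) = 3
W (MAX): max(5, -8) = 5
F (MIN): min(2, 3, 5) = 2
X (MAX): max(2, -7) = 2
Y (MAX): max(-8, -5, -3, -4) = -3
Z (MAX): max(7, -3, 8, 3) = 8
G (MIN): min(2, -3, 8) = -3
AA (MAX): max(-4, -9, 4) = 4
AB (MAX): max(-2, 1) = 1
H (MIN): min(4, 1) = 1
B (MAX): max(2, -3, 1) = 2
AC (MAX): max(7, -4) = 7
AD (MAX): max(-4, -2) = -2
AE (MAX): max(-3, -4) = -3
J (MIN): min(7, -2, -3) = -3
AF (MAX): max(-7, -4, -2) = -2
AG (MAX): max(4, 8, -4) = 8
AH (MAX): max(9, -9) = 9
K (MIN): min(-2, 8, 9) = -2
AJ (MAX): max(-2, 7) = 7
AK (MAX): max(-5, 4) = 4
L (MIN): min(7, 4) = 4
C (MAX): max(-3, -2, 4) = 4
root (MIN): min(-1, 2, 4) = -1
MIN at root wants the lowest of {A=-1, B=2, C=4}, so chooses A.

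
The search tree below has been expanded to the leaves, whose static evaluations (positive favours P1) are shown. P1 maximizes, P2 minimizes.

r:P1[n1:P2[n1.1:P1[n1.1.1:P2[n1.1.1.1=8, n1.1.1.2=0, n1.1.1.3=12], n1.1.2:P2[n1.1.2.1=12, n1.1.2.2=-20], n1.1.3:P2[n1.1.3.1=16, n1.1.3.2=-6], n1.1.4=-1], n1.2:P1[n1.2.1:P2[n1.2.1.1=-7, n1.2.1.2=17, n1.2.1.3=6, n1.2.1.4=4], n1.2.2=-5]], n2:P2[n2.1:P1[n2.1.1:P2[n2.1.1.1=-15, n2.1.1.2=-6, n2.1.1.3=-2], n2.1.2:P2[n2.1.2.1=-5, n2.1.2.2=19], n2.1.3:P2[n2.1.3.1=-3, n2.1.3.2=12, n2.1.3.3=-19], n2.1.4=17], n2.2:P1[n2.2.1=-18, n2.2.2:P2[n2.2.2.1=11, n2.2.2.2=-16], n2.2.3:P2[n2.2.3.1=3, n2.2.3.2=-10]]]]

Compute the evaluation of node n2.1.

17

n2.1.1 (P2): min(-15, -6, -2) = -15
n2.1.2 (P2): min(-5, 19) = -5
n2.1.3 (P2): min(-3, 12, -19) = -19
n2.1 (P1): max(-15, -5, -19, 17) = 17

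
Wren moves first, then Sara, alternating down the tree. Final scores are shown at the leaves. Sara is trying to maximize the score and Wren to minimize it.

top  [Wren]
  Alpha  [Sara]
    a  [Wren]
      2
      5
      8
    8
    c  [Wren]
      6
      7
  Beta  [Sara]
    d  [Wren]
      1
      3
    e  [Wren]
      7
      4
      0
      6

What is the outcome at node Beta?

d (Wren): min(1, 3) = 1
e (Wren): min(7, 4, 0, 6) = 0
Beta (Sara): max(1, 0) = 1

1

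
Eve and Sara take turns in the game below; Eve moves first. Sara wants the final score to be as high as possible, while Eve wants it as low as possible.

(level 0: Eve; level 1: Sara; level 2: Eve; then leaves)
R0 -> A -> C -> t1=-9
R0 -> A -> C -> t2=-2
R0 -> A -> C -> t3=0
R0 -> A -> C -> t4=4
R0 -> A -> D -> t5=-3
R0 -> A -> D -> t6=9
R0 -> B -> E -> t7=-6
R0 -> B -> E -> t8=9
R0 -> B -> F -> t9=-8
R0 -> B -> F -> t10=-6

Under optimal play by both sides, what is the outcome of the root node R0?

-6

C (Eve): min(-9, -2, 0, 4) = -9
D (Eve): min(-3, 9) = -3
A (Sara): max(-9, -3) = -3
E (Eve): min(-6, 9) = -6
F (Eve): min(-8, -6) = -8
B (Sara): max(-6, -8) = -6
R0 (Eve): min(-3, -6) = -6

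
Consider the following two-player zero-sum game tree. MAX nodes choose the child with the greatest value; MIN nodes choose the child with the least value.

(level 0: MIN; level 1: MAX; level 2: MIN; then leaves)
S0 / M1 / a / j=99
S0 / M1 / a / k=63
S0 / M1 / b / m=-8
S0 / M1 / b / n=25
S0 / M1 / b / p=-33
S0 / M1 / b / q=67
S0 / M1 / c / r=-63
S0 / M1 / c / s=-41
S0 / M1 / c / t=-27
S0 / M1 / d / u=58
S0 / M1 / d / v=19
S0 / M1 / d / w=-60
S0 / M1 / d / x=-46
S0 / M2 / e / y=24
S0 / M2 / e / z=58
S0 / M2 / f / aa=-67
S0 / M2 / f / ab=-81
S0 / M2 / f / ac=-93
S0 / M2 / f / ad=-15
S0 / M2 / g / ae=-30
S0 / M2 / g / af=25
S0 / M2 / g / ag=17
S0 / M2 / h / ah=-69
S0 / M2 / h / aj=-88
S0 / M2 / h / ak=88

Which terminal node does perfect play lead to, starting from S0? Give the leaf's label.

y

a (MIN): min(99, 63) = 63
b (MIN): min(-8, 25, -33, 67) = -33
c (MIN): min(-63, -41, -27) = -63
d (MIN): min(58, 19, -60, -46) = -60
M1 (MAX): max(63, -33, -63, -60) = 63
e (MIN): min(24, 58) = 24
f (MIN): min(-67, -81, -93, -15) = -93
g (MIN): min(-30, 25, 17) = -30
h (MIN): min(-69, -88, 88) = -88
M2 (MAX): max(24, -93, -30, -88) = 24
S0 (MIN): min(63, 24) = 24
At S0, MIN picks M2 (lowest: 24).
At M2, MAX picks e (highest: 24).
At e, MIN picks y (lowest: 24).
Terminal value 24.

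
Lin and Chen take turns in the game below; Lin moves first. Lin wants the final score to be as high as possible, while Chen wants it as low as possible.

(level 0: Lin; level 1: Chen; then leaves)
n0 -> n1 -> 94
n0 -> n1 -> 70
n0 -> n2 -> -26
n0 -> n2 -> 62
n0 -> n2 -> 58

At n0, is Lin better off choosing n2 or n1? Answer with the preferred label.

n1

n2 (Chen): min(-26, 62, 58) = -26
n1 (Chen): min(94, 70) = 70
Lin prefers the higher value; n2=-26, n1=70. n1 is better since 70 > -26.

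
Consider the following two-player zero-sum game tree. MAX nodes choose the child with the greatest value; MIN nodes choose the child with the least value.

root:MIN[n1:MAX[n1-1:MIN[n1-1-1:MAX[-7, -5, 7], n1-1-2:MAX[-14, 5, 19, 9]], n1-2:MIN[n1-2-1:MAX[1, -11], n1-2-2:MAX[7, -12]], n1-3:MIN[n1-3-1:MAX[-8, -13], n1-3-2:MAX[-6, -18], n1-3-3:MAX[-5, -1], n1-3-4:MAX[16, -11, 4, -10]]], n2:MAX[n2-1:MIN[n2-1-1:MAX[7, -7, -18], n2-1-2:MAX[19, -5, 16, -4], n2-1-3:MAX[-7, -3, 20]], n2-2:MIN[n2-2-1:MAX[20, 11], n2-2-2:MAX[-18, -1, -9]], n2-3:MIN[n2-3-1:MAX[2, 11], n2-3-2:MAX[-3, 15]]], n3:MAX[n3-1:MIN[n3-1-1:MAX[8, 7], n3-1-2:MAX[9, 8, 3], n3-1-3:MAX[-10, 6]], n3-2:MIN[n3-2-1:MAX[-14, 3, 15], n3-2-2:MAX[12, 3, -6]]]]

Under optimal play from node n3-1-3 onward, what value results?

6

n3-1-3 (MAX): max(-10, 6) = 6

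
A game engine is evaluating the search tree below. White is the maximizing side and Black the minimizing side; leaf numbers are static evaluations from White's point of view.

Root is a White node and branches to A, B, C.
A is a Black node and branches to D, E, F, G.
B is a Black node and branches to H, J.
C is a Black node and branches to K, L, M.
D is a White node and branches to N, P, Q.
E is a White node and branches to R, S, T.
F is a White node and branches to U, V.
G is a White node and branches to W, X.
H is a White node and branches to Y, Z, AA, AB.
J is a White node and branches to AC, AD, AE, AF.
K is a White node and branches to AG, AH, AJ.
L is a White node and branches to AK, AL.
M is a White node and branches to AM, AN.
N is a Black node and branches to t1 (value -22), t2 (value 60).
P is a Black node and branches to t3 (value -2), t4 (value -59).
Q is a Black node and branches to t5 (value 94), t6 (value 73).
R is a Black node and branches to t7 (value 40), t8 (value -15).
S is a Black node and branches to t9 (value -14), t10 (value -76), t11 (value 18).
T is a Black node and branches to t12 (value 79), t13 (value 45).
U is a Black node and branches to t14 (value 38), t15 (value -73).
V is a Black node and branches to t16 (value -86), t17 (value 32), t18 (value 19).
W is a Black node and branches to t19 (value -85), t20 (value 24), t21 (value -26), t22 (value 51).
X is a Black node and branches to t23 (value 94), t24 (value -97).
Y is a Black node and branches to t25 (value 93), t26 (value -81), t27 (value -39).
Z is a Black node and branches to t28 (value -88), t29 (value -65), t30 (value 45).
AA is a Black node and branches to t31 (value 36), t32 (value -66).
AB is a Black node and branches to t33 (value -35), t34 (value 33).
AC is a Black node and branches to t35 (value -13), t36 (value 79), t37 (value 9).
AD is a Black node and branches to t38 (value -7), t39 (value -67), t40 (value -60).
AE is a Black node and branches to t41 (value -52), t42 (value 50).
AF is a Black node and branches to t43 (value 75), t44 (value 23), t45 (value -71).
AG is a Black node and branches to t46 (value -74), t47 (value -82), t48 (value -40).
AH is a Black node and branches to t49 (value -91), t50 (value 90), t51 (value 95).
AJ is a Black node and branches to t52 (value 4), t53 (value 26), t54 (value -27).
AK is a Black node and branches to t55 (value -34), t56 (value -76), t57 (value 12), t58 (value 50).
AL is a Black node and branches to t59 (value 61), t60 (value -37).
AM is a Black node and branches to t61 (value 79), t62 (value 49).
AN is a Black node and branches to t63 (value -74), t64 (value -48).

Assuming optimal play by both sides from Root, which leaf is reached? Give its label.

N (Black): min(-22, 60) = -22
P (Black): min(-2, -59) = -59
Q (Black): min(94, 73) = 73
D (White): max(-22, -59, 73) = 73
R (Black): min(40, -15) = -15
S (Black): min(-14, -76, 18) = -76
T (Black): min(79, 45) = 45
E (White): max(-15, -76, 45) = 45
U (Black): min(38, -73) = -73
V (Black): min(-86, 32, 19) = -86
F (White): max(-73, -86) = -73
W (Black): min(-85, 24, -26, 51) = -85
X (Black): min(94, -97) = -97
G (White): max(-85, -97) = -85
A (Black): min(73, 45, -73, -85) = -85
Y (Black): min(93, -81, -39) = -81
Z (Black): min(-88, -65, 45) = -88
AA (Black): min(36, -66) = -66
AB (Black): min(-35, 33) = -35
H (White): max(-81, -88, -66, -35) = -35
AC (Black): min(-13, 79, 9) = -13
AD (Black): min(-7, -67, -60) = -67
AE (Black): min(-52, 50) = -52
AF (Black): min(75, 23, -71) = -71
J (White): max(-13, -67, -52, -71) = -13
B (Black): min(-35, -13) = -35
AG (Black): min(-74, -82, -40) = -82
AH (Black): min(-91, 90, 95) = -91
AJ (Black): min(4, 26, -27) = -27
K (White): max(-82, -91, -27) = -27
AK (Black): min(-34, -76, 12, 50) = -76
AL (Black): min(61, -37) = -37
L (White): max(-76, -37) = -37
AM (Black): min(79, 49) = 49
AN (Black): min(-74, -48) = -74
M (White): max(49, -74) = 49
C (Black): min(-27, -37, 49) = -37
Root (White): max(-85, -35, -37) = -35
At Root, White picks B (highest: -35).
At B, Black picks H (lowest: -35).
At H, White picks AB (highest: -35).
At AB, Black picks t33 (lowest: -35).
Terminal value -35.

t33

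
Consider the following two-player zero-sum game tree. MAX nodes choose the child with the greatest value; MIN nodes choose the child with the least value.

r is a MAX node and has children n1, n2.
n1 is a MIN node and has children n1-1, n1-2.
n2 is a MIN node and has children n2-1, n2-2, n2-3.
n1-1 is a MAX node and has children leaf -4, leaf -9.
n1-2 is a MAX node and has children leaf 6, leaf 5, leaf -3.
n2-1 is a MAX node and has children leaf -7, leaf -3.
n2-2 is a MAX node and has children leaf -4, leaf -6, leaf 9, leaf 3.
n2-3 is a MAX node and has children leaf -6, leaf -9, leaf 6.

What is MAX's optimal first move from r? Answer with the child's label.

n1-1 (MAX): max(-4, -9) = -4
n1-2 (MAX): max(6, 5, -3) = 6
n1 (MIN): min(-4, 6) = -4
n2-1 (MAX): max(-7, -3) = -3
n2-2 (MAX): max(-4, -6, 9, 3) = 9
n2-3 (MAX): max(-6, -9, 6) = 6
n2 (MIN): min(-3, 9, 6) = -3
r (MAX): max(-4, -3) = -3
MAX at r wants the highest of {n1=-4, n2=-3}, so chooses n2.

n2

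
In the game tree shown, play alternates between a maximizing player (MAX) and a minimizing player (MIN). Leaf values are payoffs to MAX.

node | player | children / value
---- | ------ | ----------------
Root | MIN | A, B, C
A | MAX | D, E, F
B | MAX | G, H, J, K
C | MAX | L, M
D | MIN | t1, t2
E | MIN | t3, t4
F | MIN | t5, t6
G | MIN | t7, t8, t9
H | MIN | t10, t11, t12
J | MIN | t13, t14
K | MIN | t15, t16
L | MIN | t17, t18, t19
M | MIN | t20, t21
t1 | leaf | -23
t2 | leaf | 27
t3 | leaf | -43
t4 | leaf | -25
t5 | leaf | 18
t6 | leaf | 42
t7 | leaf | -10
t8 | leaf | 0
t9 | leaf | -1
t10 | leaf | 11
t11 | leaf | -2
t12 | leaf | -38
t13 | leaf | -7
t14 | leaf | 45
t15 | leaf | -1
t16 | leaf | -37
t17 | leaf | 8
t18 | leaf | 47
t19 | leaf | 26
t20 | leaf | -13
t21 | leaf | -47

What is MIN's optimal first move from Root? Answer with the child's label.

B

D (MIN): min(-23, 27) = -23
E (MIN): min(-43, -25) = -43
F (MIN): min(18, 42) = 18
A (MAX): max(-23, -43, 18) = 18
G (MIN): min(-10, 0, -1) = -10
H (MIN): min(11, -2, -38) = -38
J (MIN): min(-7, 45) = -7
K (MIN): min(-1, -37) = -37
B (MAX): max(-10, -38, -7, -37) = -7
L (MIN): min(8, 47, 26) = 8
M (MIN): min(-13, -47) = -47
C (MAX): max(8, -47) = 8
Root (MIN): min(18, -7, 8) = -7
MIN at Root wants the lowest of {A=18, B=-7, C=8}, so chooses B.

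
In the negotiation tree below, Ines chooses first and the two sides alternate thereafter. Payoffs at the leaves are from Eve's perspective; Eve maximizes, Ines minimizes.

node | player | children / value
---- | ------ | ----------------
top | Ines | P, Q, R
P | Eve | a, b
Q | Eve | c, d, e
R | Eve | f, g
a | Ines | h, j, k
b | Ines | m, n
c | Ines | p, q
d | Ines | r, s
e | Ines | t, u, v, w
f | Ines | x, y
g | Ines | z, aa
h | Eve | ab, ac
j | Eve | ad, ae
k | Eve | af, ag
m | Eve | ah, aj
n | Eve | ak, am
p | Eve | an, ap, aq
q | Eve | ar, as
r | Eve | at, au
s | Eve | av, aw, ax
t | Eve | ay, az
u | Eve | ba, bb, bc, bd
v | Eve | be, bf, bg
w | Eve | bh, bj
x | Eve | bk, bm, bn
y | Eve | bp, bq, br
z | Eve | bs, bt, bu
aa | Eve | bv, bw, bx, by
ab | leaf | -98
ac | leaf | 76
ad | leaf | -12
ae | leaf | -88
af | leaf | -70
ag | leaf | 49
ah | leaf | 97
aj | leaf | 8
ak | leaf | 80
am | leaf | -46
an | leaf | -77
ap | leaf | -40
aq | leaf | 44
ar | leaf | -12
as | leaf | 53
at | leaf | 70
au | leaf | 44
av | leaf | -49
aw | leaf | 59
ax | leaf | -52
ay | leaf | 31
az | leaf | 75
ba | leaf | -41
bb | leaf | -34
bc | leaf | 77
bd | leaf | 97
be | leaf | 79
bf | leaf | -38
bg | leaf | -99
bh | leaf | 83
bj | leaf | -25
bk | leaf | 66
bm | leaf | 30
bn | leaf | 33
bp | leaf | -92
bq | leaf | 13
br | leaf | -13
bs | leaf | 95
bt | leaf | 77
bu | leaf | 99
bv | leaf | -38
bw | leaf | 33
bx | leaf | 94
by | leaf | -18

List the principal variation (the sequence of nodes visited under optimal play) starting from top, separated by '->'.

h (Eve): max(-98, 76) = 76
j (Eve): max(-12, -88) = -12
k (Eve): max(-70, 49) = 49
a (Ines): min(76, -12, 49) = -12
m (Eve): max(97, 8) = 97
n (Eve): max(80, -46) = 80
b (Ines): min(97, 80) = 80
P (Eve): max(-12, 80) = 80
p (Eve): max(-77, -40, 44) = 44
q (Eve): max(-12, 53) = 53
c (Ines): min(44, 53) = 44
r (Eve): max(70, 44) = 70
s (Eve): max(-49, 59, -52) = 59
d (Ines): min(70, 59) = 59
t (Eve): max(31, 75) = 75
u (Eve): max(-41, -34, 77, 97) = 97
v (Eve): max(79, -38, -99) = 79
w (Eve): max(83, -25) = 83
e (Ines): min(75, 97, 79, 83) = 75
Q (Eve): max(44, 59, 75) = 75
x (Eve): max(66, 30, 33) = 66
y (Eve): max(-92, 13, -13) = 13
f (Ines): min(66, 13) = 13
z (Eve): max(95, 77, 99) = 99
aa (Eve): max(-38, 33, 94, -18) = 94
g (Ines): min(99, 94) = 94
R (Eve): max(13, 94) = 94
top (Ines): min(80, 75, 94) = 75
At top, Ines picks Q (lowest: 75).
At Q, Eve picks e (highest: 75).
At e, Ines picks t (lowest: 75).
At t, Eve picks az (highest: 75).
Terminal value 75.

top -> Q -> e -> t -> az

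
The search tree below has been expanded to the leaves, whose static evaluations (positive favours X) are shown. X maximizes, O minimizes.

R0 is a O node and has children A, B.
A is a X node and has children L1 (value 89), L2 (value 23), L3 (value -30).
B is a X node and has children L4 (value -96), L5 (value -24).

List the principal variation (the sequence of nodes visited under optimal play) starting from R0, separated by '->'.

A (X): max(89, 23, -30) = 89
B (X): max(-96, -24) = -24
R0 (O): min(89, -24) = -24
At R0, O picks B (lowest: -24).
At B, X picks L5 (highest: -24).
Terminal value -24.

R0 -> B -> L5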